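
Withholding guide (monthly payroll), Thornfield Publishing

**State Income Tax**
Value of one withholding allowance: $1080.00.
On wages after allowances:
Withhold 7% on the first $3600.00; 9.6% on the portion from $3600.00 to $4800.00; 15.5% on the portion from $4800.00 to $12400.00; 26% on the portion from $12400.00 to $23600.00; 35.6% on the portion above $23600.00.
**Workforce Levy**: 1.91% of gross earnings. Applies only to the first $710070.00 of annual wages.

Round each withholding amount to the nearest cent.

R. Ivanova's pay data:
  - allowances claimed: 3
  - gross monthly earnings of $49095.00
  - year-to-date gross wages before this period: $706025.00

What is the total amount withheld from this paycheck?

$12457.24

State Income Tax: taxable = $49095.00 − 3×$1080.00 = $45855.00
  $4457.20 + 35.6% × ($45855.00 − $23600.00) = $4457.20 + 35.6% × $22255.00 = $12379.98
Workforce Levy: cap $710070.00 − YTD $706025.00 = $4045.00 subject; 1.91% × $4045.00 = $77.26
Total: $12379.98 + $77.26 = $12457.24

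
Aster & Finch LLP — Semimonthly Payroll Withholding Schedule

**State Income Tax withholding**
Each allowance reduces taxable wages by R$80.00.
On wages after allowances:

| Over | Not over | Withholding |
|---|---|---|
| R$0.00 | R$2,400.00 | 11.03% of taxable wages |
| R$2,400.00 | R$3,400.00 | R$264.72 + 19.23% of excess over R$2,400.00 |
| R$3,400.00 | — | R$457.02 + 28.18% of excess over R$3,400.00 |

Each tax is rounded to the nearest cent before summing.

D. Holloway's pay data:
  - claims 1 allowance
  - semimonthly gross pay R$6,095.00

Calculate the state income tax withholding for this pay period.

R$1,193.93

State Income Tax: taxable = R$6,095.00 − 1×R$80.00 = R$6,015.00
  R$457.02 + 28.18% × (R$6,015.00 − R$3,400.00) = R$457.02 + 28.18% × R$2,615.00 = R$1,193.93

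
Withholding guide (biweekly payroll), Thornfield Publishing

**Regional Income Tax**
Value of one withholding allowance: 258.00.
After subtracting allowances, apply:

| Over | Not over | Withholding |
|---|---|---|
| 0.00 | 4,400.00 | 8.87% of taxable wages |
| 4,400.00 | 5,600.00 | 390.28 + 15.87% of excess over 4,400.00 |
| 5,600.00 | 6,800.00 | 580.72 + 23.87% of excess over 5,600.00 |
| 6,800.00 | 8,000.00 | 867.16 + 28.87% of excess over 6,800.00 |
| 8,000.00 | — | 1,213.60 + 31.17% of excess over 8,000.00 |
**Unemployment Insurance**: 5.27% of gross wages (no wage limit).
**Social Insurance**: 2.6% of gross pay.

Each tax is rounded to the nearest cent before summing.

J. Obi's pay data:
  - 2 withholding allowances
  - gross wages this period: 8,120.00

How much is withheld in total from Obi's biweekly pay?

Regional Income Tax: taxable = 8,120.00 − 2×258.00 = 7,604.00
  867.16 + 28.87% × (7,604.00 − 6,800.00) = 867.16 + 28.87% × 804.00 = 1,099.27
Unemployment Insurance: 5.27% × 8,120.00 = 427.92
Social Insurance: 2.6% × 8,120.00 = 211.12
Total: 1,099.27 + 427.92 + 211.12 = 1,738.31

1,738.31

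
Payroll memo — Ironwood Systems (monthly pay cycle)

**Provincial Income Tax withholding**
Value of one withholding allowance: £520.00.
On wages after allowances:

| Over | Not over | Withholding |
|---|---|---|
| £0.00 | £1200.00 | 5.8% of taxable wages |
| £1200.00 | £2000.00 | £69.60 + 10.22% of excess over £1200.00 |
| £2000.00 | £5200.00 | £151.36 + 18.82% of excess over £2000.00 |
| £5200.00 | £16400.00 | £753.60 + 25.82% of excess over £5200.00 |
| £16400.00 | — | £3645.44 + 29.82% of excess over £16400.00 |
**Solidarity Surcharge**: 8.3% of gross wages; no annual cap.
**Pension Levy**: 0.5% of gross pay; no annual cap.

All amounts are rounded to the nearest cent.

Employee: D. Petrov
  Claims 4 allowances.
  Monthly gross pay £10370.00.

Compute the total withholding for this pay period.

£2464.00

Provincial Income Tax: taxable = £10370.00 − 4×£520.00 = £8290.00
  £753.60 + 25.82% × (£8290.00 − £5200.00) = £753.60 + 25.82% × £3090.00 = £1551.44
Solidarity Surcharge: 8.3% × £10370.00 = £860.71
Pension Levy: 0.5% × £10370.00 = £51.85
Total: £1551.44 + £860.71 + £51.85 = £2464.00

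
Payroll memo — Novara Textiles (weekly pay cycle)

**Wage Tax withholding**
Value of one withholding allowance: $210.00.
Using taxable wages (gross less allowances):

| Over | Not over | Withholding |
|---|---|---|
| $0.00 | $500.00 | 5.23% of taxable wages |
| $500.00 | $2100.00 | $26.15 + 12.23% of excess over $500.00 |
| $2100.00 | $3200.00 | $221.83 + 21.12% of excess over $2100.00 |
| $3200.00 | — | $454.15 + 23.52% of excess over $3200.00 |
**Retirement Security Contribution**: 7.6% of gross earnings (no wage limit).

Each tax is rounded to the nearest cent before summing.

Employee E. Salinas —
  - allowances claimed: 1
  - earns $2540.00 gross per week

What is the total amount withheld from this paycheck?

$463.45

Wage Tax: taxable = $2540.00 − 1×$210.00 = $2330.00
  $221.83 + 21.12% × ($2330.00 − $2100.00) = $221.83 + 21.12% × $230.00 = $270.41
Retirement Security Contribution: 7.6% × $2540.00 = $193.04
Total: $270.41 + $193.04 = $463.45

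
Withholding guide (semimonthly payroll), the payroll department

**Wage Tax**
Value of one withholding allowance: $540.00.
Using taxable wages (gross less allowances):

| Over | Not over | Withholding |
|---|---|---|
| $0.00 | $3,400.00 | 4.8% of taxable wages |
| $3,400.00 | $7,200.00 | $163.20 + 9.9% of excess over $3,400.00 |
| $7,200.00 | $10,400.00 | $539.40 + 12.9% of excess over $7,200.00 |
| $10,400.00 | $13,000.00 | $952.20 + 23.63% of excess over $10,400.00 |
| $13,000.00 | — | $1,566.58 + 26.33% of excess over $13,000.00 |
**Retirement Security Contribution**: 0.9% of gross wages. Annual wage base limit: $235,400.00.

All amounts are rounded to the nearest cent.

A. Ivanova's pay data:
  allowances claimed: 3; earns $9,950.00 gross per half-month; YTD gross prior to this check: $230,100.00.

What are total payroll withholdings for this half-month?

$732.87

Wage Tax: taxable = $9,950.00 − 3×$540.00 = $8,330.00
  $539.40 + 12.9% × ($8,330.00 − $7,200.00) = $539.40 + 12.9% × $1,130.00 = $685.17
Retirement Security Contribution: cap $235,400.00 − YTD $230,100.00 = $5,300.00 subject; 0.9% × $5,300.00 = $47.70
Total: $685.17 + $47.70 = $732.87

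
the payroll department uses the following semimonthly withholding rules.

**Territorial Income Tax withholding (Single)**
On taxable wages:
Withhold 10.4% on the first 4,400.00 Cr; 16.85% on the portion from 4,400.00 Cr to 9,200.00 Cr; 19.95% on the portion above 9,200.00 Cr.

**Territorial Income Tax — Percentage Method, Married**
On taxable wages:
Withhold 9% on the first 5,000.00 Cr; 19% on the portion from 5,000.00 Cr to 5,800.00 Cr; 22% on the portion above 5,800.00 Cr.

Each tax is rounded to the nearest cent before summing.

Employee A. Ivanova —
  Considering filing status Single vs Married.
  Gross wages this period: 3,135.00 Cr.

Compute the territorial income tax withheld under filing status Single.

Territorial Income Tax (Single): taxable = 3,135.00 Cr
  10.4% × 3,135.00 Cr = 326.04 Cr

326.04 Cr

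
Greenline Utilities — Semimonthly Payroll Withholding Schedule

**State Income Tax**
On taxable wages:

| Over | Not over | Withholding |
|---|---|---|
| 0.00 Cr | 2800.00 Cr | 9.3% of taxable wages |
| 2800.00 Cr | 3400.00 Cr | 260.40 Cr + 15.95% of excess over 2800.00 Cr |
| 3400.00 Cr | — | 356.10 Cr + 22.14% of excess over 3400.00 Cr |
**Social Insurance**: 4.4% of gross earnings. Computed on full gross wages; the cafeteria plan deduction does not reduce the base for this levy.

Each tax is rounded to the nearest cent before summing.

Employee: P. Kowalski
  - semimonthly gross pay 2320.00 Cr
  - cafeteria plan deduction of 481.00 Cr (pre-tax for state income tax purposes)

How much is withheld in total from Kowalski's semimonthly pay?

State Income Tax: taxable = 2320.00 Cr − 481.00 Cr = 1839.00 Cr
  9.3% × 1839.00 Cr = 171.03 Cr
Social Insurance: 4.4% × 2320.00 Cr = 102.08 Cr
Total: 171.03 Cr + 102.08 Cr = 273.11 Cr

273.11 Cr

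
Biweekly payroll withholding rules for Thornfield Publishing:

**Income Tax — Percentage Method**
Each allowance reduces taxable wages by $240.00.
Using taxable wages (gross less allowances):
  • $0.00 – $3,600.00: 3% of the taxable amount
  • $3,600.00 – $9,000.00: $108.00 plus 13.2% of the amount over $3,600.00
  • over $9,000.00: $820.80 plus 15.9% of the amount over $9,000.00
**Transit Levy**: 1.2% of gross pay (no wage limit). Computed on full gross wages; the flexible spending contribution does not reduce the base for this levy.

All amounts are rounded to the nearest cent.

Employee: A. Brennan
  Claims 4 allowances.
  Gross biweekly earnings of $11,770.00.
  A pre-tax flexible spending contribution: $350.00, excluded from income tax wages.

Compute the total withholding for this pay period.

$1,194.18

Income Tax: taxable = $11,770.00 − $350.00 − 4×$240.00 = $10,460.00
  $820.80 + 15.9% × ($10,460.00 − $9,000.00) = $820.80 + 15.9% × $1,460.00 = $1,052.94
Transit Levy: 1.2% × $11,770.00 = $141.24
Total: $1,052.94 + $141.24 = $1,194.18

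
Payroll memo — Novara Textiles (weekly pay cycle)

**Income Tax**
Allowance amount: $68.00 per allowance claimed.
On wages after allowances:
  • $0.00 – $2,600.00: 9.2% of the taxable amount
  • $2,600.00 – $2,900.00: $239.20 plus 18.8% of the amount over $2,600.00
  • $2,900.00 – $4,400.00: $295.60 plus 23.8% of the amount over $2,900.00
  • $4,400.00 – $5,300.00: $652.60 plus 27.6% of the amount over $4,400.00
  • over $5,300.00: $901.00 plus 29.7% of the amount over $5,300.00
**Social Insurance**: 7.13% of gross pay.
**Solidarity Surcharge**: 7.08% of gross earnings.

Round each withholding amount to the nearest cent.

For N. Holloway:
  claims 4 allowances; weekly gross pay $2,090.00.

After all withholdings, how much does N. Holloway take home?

Income Tax: taxable = $2,090.00 − 4×$68.00 = $1,818.00
  9.2% × $1,818.00 = $167.26
Social Insurance: 7.13% × $2,090.00 = $149.02
Solidarity Surcharge: 7.08% × $2,090.00 = $147.97
Total withheld: $167.26 + $149.02 + $147.97 = $464.25
Net pay: $2,090.00 − $464.25 = $1,625.75

$1,625.75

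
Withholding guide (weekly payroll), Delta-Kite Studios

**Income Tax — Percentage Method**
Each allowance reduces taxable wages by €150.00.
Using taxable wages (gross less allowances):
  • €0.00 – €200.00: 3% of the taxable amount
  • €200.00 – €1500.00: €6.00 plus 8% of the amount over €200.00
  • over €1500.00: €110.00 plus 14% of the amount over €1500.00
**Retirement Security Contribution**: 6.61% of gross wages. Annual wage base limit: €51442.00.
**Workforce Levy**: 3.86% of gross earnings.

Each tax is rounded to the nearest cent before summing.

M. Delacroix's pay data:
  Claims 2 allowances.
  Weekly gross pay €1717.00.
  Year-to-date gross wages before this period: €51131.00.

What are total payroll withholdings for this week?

€190.20

Income Tax: taxable = €1717.00 − 2×€150.00 = €1417.00
  €6.00 + 8% × (€1417.00 − €200.00) = €6.00 + 8% × €1217.00 = €103.36
Retirement Security Contribution: cap €51442.00 − YTD €51131.00 = €311.00 subject; 6.61% × €311.00 = €20.56
Workforce Levy: 3.86% × €1717.00 = €66.28
Total: €103.36 + €20.56 + €66.28 = €190.20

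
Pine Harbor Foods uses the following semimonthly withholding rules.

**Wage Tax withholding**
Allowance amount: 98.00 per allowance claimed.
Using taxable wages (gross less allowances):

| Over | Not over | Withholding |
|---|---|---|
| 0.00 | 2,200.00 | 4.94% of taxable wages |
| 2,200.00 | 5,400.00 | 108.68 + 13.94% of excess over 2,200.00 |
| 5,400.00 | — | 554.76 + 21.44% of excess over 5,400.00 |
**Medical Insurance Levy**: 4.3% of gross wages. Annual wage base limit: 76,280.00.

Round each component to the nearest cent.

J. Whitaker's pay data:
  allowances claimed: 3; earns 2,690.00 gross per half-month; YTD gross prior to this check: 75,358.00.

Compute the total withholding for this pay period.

Wage Tax: taxable = 2,690.00 − 3×98.00 = 2,396.00
  108.68 + 13.94% × (2,396.00 − 2,200.00) = 108.68 + 13.94% × 196.00 = 136.00
Medical Insurance Levy: cap 76,280.00 − YTD 75,358.00 = 922.00 subject; 4.3% × 922.00 = 39.65
Total: 136.00 + 39.65 = 175.65

175.65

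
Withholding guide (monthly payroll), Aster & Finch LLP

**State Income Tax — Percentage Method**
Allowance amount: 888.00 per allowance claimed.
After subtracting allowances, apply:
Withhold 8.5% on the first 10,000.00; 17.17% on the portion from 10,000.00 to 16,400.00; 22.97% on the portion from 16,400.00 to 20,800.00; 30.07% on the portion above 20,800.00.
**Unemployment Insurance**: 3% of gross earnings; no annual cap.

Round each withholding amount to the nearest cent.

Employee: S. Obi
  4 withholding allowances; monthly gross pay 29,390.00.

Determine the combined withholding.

5,356.19

State Income Tax: taxable = 29,390.00 − 4×888.00 = 25,838.00
  2,959.56 + 30.07% × (25,838.00 − 20,800.00) = 2,959.56 + 30.07% × 5,038.00 = 4,474.49
Unemployment Insurance: 3% × 29,390.00 = 881.70
Total: 4,474.49 + 881.70 = 5,356.19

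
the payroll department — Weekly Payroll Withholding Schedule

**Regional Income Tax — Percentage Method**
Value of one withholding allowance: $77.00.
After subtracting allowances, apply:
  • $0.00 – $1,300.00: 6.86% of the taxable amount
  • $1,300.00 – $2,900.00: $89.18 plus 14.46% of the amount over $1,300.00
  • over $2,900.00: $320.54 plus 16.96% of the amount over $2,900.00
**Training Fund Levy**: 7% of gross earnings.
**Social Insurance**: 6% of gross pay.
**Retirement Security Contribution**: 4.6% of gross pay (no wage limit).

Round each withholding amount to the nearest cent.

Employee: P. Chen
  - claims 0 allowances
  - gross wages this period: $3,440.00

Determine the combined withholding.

Regional Income Tax: taxable = $3,440.00
  $320.54 + 16.96% × ($3,440.00 − $2,900.00) = $320.54 + 16.96% × $540.00 = $412.12
Training Fund Levy: 7% × $3,440.00 = $240.80
Social Insurance: 6% × $3,440.00 = $206.40
Retirement Security Contribution: 4.6% × $3,440.00 = $158.24
Total: $412.12 + $240.80 + $206.40 + $158.24 = $1,017.56

$1,017.56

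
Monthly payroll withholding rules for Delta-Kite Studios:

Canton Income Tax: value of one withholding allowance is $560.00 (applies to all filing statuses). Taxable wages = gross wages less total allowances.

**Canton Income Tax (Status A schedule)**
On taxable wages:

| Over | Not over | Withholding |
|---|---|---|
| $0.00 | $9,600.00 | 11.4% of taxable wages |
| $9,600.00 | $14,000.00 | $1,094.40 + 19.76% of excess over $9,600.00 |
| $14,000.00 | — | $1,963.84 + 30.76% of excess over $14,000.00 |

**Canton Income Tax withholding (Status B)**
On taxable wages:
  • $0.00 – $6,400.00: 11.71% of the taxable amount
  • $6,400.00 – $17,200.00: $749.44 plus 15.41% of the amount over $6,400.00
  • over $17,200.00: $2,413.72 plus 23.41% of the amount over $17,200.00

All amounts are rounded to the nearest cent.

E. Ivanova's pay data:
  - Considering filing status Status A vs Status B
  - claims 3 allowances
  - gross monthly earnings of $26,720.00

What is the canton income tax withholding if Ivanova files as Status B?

Canton Income Tax (Status B): taxable = $26,720.00 − 3×$560.00 = $25,040.00
  $2,413.72 + 23.41% × ($25,040.00 − $17,200.00) = $2,413.72 + 23.41% × $7,840.00 = $4,249.06

$4,249.06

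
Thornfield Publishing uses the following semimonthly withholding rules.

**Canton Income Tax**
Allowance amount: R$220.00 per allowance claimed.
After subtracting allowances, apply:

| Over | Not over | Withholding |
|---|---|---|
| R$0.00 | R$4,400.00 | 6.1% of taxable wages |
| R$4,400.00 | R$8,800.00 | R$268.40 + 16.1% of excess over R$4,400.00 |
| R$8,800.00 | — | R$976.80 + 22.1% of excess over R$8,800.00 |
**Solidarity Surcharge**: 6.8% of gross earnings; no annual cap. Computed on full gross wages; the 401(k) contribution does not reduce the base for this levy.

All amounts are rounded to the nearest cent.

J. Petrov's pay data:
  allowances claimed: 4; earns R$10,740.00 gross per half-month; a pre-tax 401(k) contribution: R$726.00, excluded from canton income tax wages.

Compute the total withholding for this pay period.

R$1,780.93

Canton Income Tax: taxable = R$10,740.00 − R$726.00 − 4×R$220.00 = R$9,134.00
  R$976.80 + 22.1% × (R$9,134.00 − R$8,800.00) = R$976.80 + 22.1% × R$334.00 = R$1,050.61
Solidarity Surcharge: 6.8% × R$10,740.00 = R$730.32
Total: R$1,050.61 + R$730.32 = R$1,780.93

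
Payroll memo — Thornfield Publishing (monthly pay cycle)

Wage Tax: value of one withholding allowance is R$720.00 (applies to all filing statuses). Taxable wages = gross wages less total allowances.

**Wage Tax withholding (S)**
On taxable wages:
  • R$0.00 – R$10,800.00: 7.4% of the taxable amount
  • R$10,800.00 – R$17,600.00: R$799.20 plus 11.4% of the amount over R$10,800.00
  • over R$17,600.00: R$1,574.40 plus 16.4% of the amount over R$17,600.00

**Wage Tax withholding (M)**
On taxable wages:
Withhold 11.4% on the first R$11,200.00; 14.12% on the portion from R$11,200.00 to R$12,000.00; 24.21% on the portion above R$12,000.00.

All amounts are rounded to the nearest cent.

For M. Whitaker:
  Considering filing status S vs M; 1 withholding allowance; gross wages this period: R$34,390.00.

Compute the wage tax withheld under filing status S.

R$4,209.88

Wage Tax (S): taxable = R$34,390.00 − 1×R$720.00 = R$33,670.00
  R$1,574.40 + 16.4% × (R$33,670.00 − R$17,600.00) = R$1,574.40 + 16.4% × R$16,070.00 = R$4,209.88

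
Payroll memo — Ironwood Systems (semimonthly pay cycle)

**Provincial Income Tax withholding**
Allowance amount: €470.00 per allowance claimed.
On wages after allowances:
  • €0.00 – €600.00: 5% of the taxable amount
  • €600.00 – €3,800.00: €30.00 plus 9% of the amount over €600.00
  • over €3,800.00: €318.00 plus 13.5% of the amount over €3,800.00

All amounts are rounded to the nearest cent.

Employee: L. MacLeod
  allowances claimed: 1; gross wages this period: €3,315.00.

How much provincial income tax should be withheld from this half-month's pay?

Provincial Income Tax: taxable = €3,315.00 − 1×€470.00 = €2,845.00
  €30.00 + 9% × (€2,845.00 − €600.00) = €30.00 + 9% × €2,245.00 = €232.05

€232.05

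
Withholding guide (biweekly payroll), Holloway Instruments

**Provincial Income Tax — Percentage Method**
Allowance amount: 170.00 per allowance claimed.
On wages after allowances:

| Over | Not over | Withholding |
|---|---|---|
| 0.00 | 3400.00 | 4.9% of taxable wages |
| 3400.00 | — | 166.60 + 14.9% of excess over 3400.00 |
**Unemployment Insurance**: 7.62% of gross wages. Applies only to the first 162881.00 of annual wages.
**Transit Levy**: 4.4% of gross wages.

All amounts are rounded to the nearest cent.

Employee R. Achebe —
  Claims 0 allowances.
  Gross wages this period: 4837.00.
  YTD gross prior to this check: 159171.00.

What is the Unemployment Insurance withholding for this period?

Unemployment Insurance: cap 162881.00 − YTD 159171.00 = 3710.00 subject; 7.62% × 3710.00 = 282.70

282.70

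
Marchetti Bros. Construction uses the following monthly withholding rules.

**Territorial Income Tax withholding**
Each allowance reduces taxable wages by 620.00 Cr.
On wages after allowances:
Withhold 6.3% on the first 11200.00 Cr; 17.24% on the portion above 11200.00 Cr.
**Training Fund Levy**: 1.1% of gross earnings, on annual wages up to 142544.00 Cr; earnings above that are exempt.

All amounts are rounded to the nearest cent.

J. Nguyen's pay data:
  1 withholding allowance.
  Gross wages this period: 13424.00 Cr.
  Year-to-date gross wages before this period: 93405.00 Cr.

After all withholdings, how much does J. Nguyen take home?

12294.21 Cr

Territorial Income Tax: taxable = 13424.00 Cr − 1×620.00 Cr = 12804.00 Cr
  705.60 Cr + 17.24% × (12804.00 Cr − 11200.00 Cr) = 705.60 Cr + 17.24% × 1604.00 Cr = 982.13 Cr
Training Fund Levy: 1.1% × 13424.00 Cr = 147.66 Cr
Total withheld: 982.13 Cr + 147.66 Cr = 1129.79 Cr
Net pay: 13424.00 Cr − 1129.79 Cr = 12294.21 Cr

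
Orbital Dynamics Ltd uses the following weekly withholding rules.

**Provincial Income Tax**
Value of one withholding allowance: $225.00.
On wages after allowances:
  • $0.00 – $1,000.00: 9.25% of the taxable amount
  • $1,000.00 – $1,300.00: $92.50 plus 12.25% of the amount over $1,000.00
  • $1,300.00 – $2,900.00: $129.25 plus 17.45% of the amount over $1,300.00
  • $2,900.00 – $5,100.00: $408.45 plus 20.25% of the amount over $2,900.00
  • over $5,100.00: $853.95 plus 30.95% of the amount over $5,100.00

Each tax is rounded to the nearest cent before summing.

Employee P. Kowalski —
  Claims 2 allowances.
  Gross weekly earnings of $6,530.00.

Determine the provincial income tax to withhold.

Provincial Income Tax: taxable = $6,530.00 − 2×$225.00 = $6,080.00
  $853.95 + 30.95% × ($6,080.00 − $5,100.00) = $853.95 + 30.95% × $980.00 = $1,157.26

$1,157.26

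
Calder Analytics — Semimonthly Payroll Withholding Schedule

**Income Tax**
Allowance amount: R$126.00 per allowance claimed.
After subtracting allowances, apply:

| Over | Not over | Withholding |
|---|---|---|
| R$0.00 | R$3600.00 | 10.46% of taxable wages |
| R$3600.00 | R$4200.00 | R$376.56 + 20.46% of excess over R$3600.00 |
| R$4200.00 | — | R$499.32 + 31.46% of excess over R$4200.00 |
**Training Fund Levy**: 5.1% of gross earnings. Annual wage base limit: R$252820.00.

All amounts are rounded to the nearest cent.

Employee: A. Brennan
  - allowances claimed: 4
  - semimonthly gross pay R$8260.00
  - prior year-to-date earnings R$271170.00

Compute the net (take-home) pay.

Income Tax: taxable = R$8260.00 − 4×R$126.00 = R$7756.00
  R$499.32 + 31.46% × (R$7756.00 − R$4200.00) = R$499.32 + 31.46% × R$3556.00 = R$1618.04
Training Fund Levy: YTD R$271170.00 ≥ cap R$252820.00 → R$0.00
Total withheld: R$1618.04 + R$0.00 = R$1618.04
Net pay: R$8260.00 − R$1618.04 = R$6641.96

R$6641.96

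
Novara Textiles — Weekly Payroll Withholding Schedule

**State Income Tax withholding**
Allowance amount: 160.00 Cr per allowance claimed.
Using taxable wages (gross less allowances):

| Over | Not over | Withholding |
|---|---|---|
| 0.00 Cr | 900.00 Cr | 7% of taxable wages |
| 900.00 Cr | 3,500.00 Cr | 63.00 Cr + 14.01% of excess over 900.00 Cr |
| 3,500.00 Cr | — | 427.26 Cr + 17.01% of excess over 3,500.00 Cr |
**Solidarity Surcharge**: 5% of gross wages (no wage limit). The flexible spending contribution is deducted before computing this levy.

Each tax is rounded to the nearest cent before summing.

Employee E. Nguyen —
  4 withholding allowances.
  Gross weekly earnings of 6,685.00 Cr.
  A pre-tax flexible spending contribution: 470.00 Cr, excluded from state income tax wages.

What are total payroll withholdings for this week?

1,090.97 Cr

State Income Tax: taxable = 6,685.00 Cr − 470.00 Cr − 4×160.00 Cr = 5,575.00 Cr
  427.26 Cr + 17.01% × (5,575.00 Cr − 3,500.00 Cr) = 427.26 Cr + 17.01% × 2,075.00 Cr = 780.22 Cr
Solidarity Surcharge: 5% × 6,215.00 Cr = 310.75 Cr
Total: 780.22 Cr + 310.75 Cr = 1,090.97 Cr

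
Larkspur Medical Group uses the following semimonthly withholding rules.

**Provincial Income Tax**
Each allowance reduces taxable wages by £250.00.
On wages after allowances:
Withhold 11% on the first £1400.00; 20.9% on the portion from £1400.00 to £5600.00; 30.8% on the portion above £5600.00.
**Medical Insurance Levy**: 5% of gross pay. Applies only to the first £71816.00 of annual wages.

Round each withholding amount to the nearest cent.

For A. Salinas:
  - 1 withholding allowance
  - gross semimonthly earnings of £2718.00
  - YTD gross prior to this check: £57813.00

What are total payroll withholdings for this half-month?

Provincial Income Tax: taxable = £2718.00 − 1×£250.00 = £2468.00
  £154.00 + 20.9% × (£2468.00 − £1400.00) = £154.00 + 20.9% × £1068.00 = £377.21
Medical Insurance Levy: 5% × £2718.00 = £135.90
Total: £377.21 + £135.90 = £513.11

£513.11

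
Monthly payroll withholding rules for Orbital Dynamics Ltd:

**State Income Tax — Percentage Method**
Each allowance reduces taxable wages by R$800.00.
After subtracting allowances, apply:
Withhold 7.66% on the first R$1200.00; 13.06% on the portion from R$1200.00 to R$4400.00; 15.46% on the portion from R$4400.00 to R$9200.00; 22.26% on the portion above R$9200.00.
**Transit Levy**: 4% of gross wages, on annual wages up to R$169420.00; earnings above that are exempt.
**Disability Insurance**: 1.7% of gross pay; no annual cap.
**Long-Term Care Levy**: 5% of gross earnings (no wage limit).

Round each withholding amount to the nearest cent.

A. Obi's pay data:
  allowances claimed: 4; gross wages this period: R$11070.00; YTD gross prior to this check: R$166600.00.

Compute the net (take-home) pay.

State Income Tax: taxable = R$11070.00 − 4×R$800.00 = R$7870.00
  R$509.84 + 15.46% × (R$7870.00 − R$4400.00) = R$509.84 + 15.46% × R$3470.00 = R$1046.30
Transit Levy: cap R$169420.00 − YTD R$166600.00 = R$2820.00 subject; 4% × R$2820.00 = R$112.80
Disability Insurance: 1.7% × R$11070.00 = R$188.19
Long-Term Care Levy: 5% × R$11070.00 = R$553.50
Total withheld: R$1046.30 + R$112.80 + R$188.19 + R$553.50 = R$1900.79
Net pay: R$11070.00 − R$1900.79 = R$9169.21

R$9169.21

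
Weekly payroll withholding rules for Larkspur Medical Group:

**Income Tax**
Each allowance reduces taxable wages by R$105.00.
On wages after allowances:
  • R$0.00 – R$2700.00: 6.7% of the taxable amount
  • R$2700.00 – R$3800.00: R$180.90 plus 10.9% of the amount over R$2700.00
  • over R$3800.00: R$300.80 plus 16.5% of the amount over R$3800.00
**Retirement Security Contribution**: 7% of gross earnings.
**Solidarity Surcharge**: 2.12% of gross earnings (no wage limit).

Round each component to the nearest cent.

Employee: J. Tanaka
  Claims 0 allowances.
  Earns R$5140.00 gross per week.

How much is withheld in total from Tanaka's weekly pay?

Income Tax: taxable = R$5140.00
  R$300.80 + 16.5% × (R$5140.00 − R$3800.00) = R$300.80 + 16.5% × R$1340.00 = R$521.90
Retirement Security Contribution: 7% × R$5140.00 = R$359.80
Solidarity Surcharge: 2.12% × R$5140.00 = R$108.97
Total: R$521.90 + R$359.80 + R$108.97 = R$990.67

R$990.67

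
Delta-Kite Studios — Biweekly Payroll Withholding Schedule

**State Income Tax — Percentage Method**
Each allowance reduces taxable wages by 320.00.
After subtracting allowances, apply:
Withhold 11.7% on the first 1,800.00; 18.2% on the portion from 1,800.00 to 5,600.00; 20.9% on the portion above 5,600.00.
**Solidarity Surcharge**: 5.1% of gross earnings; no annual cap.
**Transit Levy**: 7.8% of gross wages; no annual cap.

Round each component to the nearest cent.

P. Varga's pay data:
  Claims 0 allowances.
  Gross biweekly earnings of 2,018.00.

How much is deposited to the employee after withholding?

1,507.40

State Income Tax: taxable = 2,018.00
  210.60 + 18.2% × (2,018.00 − 1,800.00) = 210.60 + 18.2% × 218.00 = 250.28
Solidarity Surcharge: 5.1% × 2,018.00 = 102.92
Transit Levy: 7.8% × 2,018.00 = 157.40
Total withheld: 250.28 + 102.92 + 157.40 = 510.60
Net pay: 2,018.00 − 510.60 = 1,507.40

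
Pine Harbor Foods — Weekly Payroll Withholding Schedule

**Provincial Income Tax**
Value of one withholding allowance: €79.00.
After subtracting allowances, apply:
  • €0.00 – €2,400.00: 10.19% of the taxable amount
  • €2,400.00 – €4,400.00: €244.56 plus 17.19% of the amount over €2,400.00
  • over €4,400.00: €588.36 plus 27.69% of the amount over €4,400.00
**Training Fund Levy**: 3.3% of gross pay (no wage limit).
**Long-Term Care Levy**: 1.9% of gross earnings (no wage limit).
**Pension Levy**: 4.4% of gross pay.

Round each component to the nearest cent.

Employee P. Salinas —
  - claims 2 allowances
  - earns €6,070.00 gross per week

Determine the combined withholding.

€1,589.75

Provincial Income Tax: taxable = €6,070.00 − 2×€79.00 = €5,912.00
  €588.36 + 27.69% × (€5,912.00 − €4,400.00) = €588.36 + 27.69% × €1,512.00 = €1,007.03
Training Fund Levy: 3.3% × €6,070.00 = €200.31
Long-Term Care Levy: 1.9% × €6,070.00 = €115.33
Pension Levy: 4.4% × €6,070.00 = €267.08
Total: €1,007.03 + €200.31 + €115.33 + €267.08 = €1,589.75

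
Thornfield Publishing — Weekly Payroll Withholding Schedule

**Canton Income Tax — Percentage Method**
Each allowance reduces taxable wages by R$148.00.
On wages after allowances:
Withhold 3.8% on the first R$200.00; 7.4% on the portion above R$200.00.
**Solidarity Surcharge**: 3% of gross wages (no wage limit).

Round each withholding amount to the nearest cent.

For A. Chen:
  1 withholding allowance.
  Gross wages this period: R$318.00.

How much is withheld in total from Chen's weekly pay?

Canton Income Tax: taxable = R$318.00 − 1×R$148.00 = R$170.00
  3.8% × R$170.00 = R$6.46
Solidarity Surcharge: 3% × R$318.00 = R$9.54
Total: R$6.46 + R$9.54 = R$16.00

R$16.00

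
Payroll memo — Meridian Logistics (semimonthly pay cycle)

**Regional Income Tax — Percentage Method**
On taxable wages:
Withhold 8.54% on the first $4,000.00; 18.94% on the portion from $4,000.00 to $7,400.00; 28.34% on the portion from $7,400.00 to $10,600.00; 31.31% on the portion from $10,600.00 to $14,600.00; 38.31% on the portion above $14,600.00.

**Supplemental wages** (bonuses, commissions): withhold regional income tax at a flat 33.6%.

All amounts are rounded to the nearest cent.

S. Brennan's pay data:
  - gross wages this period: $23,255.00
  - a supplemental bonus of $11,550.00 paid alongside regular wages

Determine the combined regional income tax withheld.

$10,341.37

Regional Income Tax: taxable = $23,255.00
  $3,144.84 + 38.31% × ($23,255.00 − $14,600.00) = $3,144.84 + 38.31% × $8,655.00 = $6,460.57
Supplemental (33.6% flat on bonus): 33.6% × $11,550.00 = $3,880.80
Total regional income tax: $6,460.57 + $3,880.80 = $10,341.37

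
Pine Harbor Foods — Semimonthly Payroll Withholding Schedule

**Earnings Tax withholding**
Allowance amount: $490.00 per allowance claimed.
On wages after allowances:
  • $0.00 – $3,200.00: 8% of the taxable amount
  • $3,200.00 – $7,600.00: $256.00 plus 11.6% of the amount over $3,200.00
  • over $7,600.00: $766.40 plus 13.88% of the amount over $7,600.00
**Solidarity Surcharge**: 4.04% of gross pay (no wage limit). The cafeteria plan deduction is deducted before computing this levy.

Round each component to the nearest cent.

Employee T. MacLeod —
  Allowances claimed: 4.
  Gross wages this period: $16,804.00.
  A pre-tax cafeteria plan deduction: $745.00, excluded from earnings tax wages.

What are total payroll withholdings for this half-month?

$2,317.24

Earnings Tax: taxable = $16,804.00 − $745.00 − 4×$490.00 = $14,099.00
  $766.40 + 13.88% × ($14,099.00 − $7,600.00) = $766.40 + 13.88% × $6,499.00 = $1,668.46
Solidarity Surcharge: 4.04% × $16,059.00 = $648.78
Total: $1,668.46 + $648.78 = $2,317.24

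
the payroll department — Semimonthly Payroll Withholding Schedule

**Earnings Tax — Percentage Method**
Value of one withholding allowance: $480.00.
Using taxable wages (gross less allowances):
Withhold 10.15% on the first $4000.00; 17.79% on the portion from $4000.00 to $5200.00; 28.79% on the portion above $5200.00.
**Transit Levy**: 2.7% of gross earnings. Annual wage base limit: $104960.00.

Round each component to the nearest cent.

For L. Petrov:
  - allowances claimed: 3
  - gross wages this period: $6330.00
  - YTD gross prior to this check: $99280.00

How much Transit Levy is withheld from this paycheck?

Transit Levy: cap $104960.00 − YTD $99280.00 = $5680.00 subject; 2.7% × $5680.00 = $153.36

$153.36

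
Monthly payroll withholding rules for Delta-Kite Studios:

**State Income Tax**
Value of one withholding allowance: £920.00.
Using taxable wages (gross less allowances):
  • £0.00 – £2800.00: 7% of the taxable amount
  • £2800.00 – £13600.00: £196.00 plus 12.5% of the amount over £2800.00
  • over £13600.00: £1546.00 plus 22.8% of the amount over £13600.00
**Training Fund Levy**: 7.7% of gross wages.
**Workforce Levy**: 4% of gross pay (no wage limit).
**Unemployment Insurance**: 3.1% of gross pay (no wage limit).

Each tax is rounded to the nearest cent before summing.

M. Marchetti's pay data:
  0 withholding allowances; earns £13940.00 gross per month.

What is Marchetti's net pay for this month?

£10253.36

State Income Tax: taxable = £13940.00
  £1546.00 + 22.8% × (£13940.00 − £13600.00) = £1546.00 + 22.8% × £340.00 = £1623.52
Training Fund Levy: 7.7% × £13940.00 = £1073.38
Workforce Levy: 4% × £13940.00 = £557.60
Unemployment Insurance: 3.1% × £13940.00 = £432.14
Total withheld: £1623.52 + £1073.38 + £557.60 + £432.14 = £3686.64
Net pay: £13940.00 − £3686.64 = £10253.36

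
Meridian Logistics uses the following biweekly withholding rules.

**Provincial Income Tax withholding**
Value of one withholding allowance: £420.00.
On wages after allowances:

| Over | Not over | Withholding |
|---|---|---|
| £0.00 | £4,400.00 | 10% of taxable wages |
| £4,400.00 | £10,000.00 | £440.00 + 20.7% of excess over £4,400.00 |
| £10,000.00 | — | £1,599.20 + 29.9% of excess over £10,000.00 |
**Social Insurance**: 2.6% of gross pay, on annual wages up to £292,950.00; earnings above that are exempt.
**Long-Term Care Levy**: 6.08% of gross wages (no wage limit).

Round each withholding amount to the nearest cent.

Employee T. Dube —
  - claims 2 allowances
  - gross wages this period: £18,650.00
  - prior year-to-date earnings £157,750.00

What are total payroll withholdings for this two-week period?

£5,553.21

Provincial Income Tax: taxable = £18,650.00 − 2×£420.00 = £17,810.00
  £1,599.20 + 29.9% × (£17,810.00 − £10,000.00) = £1,599.20 + 29.9% × £7,810.00 = £3,934.39
Social Insurance: 2.6% × £18,650.00 = £484.90
Long-Term Care Levy: 6.08% × £18,650.00 = £1,133.92
Total: £3,934.39 + £484.90 + £1,133.92 = £5,553.21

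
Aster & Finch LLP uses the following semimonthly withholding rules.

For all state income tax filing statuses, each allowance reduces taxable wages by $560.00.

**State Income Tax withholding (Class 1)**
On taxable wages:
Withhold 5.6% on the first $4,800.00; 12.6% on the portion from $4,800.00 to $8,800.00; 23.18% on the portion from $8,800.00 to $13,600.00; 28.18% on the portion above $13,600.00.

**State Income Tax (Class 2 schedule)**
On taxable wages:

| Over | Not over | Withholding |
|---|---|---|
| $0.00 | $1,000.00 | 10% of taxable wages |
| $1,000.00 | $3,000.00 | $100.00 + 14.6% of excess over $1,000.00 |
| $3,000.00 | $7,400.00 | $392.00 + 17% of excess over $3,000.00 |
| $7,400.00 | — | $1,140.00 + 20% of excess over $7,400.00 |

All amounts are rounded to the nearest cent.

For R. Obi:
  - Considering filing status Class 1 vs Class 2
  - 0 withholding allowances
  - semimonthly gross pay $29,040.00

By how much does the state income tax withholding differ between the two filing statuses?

State Income Tax (Class 1): taxable = $29,040.00
  $1,885.44 + 28.18% × ($29,040.00 − $13,600.00) = $1,885.44 + 28.18% × $15,440.00 = $6,236.43
State Income Tax (Class 2): taxable = $29,040.00
  $1,140.00 + 20% × ($29,040.00 − $7,400.00) = $1,140.00 + 20% × $21,640.00 = $5,468.00
Difference: |$6,236.43 − $5,468.00| = $768.43 (higher under Class 1)

$768.43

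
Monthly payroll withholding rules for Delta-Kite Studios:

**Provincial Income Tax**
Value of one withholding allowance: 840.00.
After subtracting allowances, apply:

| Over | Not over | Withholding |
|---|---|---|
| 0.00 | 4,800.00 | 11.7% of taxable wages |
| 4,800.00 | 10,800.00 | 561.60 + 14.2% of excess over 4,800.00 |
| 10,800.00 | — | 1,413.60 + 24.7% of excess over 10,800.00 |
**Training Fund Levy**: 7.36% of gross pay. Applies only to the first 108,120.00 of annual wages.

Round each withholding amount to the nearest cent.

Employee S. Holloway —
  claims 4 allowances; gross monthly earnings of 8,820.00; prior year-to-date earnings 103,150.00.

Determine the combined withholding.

Provincial Income Tax: taxable = 8,820.00 − 4×840.00 = 5,460.00
  561.60 + 14.2% × (5,460.00 − 4,800.00) = 561.60 + 14.2% × 660.00 = 655.32
Training Fund Levy: cap 108,120.00 − YTD 103,150.00 = 4,970.00 subject; 7.36% × 4,970.00 = 365.79
Total: 655.32 + 365.79 = 1,021.11

1,021.11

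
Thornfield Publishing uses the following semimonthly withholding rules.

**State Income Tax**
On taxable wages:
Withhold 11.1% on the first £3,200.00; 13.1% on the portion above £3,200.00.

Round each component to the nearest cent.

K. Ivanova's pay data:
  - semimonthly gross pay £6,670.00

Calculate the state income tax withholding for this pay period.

State Income Tax: taxable = £6,670.00
  £355.20 + 13.1% × (£6,670.00 − £3,200.00) = £355.20 + 13.1% × £3,470.00 = £809.77

£809.77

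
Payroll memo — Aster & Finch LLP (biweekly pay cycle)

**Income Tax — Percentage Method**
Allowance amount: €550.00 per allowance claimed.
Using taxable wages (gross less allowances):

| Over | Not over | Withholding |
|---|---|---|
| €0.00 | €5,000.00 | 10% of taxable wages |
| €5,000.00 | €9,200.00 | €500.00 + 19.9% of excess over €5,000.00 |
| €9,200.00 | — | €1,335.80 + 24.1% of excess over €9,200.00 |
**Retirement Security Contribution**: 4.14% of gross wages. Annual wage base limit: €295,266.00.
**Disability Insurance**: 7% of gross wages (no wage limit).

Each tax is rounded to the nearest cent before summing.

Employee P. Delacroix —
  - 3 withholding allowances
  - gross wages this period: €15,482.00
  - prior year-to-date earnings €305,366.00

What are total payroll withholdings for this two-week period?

€3,535.85

Income Tax: taxable = €15,482.00 − 3×€550.00 = €13,832.00
  €1,335.80 + 24.1% × (€13,832.00 − €9,200.00) = €1,335.80 + 24.1% × €4,632.00 = €2,452.11
Retirement Security Contribution: YTD €305,366.00 ≥ cap €295,266.00 → €0.00
Disability Insurance: 7% × €15,482.00 = €1,083.74
Total: €2,452.11 + €0.00 + €1,083.74 = €3,535.85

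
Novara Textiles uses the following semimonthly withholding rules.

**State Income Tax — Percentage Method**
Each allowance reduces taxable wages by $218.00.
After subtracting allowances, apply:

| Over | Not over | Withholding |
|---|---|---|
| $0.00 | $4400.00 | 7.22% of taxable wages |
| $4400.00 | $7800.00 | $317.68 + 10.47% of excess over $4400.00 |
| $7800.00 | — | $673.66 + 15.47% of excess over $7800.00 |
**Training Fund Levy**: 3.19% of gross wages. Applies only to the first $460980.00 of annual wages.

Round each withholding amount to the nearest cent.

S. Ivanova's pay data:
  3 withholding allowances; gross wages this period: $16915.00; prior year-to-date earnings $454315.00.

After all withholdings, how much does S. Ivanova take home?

State Income Tax: taxable = $16915.00 − 3×$218.00 = $16261.00
  $673.66 + 15.47% × ($16261.00 − $7800.00) = $673.66 + 15.47% × $8461.00 = $1982.58
Training Fund Levy: cap $460980.00 − YTD $454315.00 = $6665.00 subject; 3.19% × $6665.00 = $212.61
Total withheld: $1982.58 + $212.61 = $2195.19
Net pay: $16915.00 − $2195.19 = $14719.81

$14719.81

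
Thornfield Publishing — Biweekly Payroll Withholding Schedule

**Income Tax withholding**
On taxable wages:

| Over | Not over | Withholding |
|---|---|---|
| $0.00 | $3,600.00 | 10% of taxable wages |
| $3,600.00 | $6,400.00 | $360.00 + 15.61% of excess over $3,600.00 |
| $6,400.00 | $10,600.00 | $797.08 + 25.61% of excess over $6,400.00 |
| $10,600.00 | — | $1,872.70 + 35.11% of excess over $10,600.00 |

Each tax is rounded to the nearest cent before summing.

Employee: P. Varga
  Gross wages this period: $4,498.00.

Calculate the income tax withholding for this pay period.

$500.18

Income Tax: taxable = $4,498.00
  $360.00 + 15.61% × ($4,498.00 − $3,600.00) = $360.00 + 15.61% × $898.00 = $500.18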